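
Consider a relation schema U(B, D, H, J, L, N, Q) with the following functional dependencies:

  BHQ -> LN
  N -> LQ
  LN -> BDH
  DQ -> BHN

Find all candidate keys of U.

(J, N); (D, J, Q); (B, H, J, Q)

Attribute J never appears on the right-hand side of any dependency, so J must belong to every candidate key.
{J}⁺ = {J}, which is not all of the schema, so we must add further attributes.
{J, N}⁺: N→LQ adds L, Q; LN→BDH adds B, D, H → {B, D, H, J, L, N, Q}. Minimal: {N}⁺ = {B, D, H, L, N, Q}; {J}⁺ = {J} — none reach the full schema.
{D, J, Q}⁺: DQ→BHN adds B, H, N; BHQ→LN adds L → {B, D, H, J, L, N, Q}. Minimal: {J, Q}⁺ = {J, Q}; {D, Q}⁺ = {B, D, H, L, N, Q}; {D, J}⁺ = {D, J} — none reach the full schema.
{B, H, J, Q}⁺: BHQ→LN adds L, N; LN→BDH adds D → {B, D, H, J, L, N, Q}. Minimal: {H, J, Q}⁺ = {H, J, Q}; {B, J, Q}⁺ = {B, J, Q}; {B, H, Q}⁺ = {B, D, H, L, N, Q}; … — none reach the full schema.
Any other superkey contains one of these as a subset, so there are no further candidate keys.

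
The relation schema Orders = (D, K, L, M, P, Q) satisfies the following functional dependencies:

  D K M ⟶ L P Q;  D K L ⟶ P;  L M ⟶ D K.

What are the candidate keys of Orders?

Attribute M never appears on the right-hand side of any dependency, so M must belong to every candidate key.
{M}⁺ = {M}, which is not all of the schema, so we must add further attributes.
{L, M}⁺: LM→DK adds D, K; DKM→LPQ adds P, Q → {D, K, L, M, P, Q}. Minimal: {M}⁺ = {M}; {L}⁺ = {L} — none reach the full schema.
{D, K, M}⁺: DKM→LPQ adds L, P, Q → {D, K, L, M, P, Q}. Minimal: {K, M}⁺ = {K, M}; {D, M}⁺ = {D, M}; {D, K}⁺ = {D, K} — none reach the full schema.
Any other superkey contains one of these as a subset, so there are no further candidate keys.

(L, M), (D, K, M)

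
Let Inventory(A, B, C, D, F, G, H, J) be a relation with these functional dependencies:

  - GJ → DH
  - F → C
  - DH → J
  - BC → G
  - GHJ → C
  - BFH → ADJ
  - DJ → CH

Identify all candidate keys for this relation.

{B, F, H}, {B, F, J}

Attributes B, F never appear on any right-hand side, so every candidate key must contain {B, F}.
{B, F}⁺ = {B, C, F, G}, which is not all of the schema, so we must add further attributes.
{B, F, H}⁺: F→C adds C; BC→G adds G; BFH→ADJ adds A, D, J → {A, B, C, D, F, G, H, J}.
{B, F, J}⁺: F→C adds C; BC→G adds G; GJ→DH adds D, H; BFH→ADJ adds A → {A, B, C, D, F, G, H, J}.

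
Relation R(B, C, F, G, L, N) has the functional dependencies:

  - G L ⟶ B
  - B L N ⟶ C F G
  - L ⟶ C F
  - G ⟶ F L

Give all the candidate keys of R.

{G, N}, {B, L, N}

Attribute N never appears on the right-hand side of any dependency, so N must belong to every candidate key.
{N}⁺ = {N}, which is not all of the schema, so we must add further attributes.
{G, N}⁺: G→FL adds F, L; GL→B adds B; BLN→CFG adds C → {B, C, F, G, L, N}. Minimal: {N}⁺ = {N}; {G}⁺ = {B, C, F, G, L} — none reach the full schema.
{B, L, N}⁺: BLN→CFG adds C, F, G → {B, C, F, G, L, N}. Minimal: {L, N}⁺ = {C, F, L, N}; {B, N}⁺ = {B, N}; {B, L}⁺ = {B, C, F, L} — none reach the full schema.
Any other superkey contains one of these as a subset, so there are no further candidate keys.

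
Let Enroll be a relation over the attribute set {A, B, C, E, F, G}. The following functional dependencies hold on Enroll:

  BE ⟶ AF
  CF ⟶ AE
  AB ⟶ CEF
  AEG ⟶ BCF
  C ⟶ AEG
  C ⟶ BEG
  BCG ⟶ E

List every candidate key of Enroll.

{C}⁺: C→AEG adds A, E, G; C→BEG adds B; BE→AF adds F → {A, B, C, E, F, G}.
{A, B}⁺: AB→CEF adds C, E, F; C→AEG adds G → {A, B, C, E, F, G}. Minimal: {B}⁺ = {B}; {A}⁺ = {A} — none reach the full schema.
{B, E}⁺: BE→AF adds A, F; AB→CEF adds C; C→AEG adds G → {A, B, C, E, F, G}. Minimal: {E}⁺ = {E}; {B}⁺ = {B} — none reach the full schema.
{A, E, G}⁺: AEG→BCF adds B, C, F → {A, B, C, E, F, G}. Minimal: {E, G}⁺ = {E, G}; {A, G}⁺ = {A, G}; {A, E}⁺ = {A, E} — none reach the full schema.

(C), (A, B), (B, E), (A, E, G)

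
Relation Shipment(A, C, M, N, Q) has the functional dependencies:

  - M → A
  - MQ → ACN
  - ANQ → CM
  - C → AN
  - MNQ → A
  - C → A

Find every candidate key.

{C, Q}, {M, Q}, {A, N, Q}

Attribute Q never appears on the right-hand side of any dependency, so Q must belong to every candidate key.
{Q}⁺ = {Q}, which is not all of the schema, so we must add further attributes.
{C, Q}⁺: C→AN adds A, N; ANQ→CM adds M → {A, C, M, N, Q}. Minimal: {Q}⁺ = {Q}; {C}⁺ = {A, C, N} — none reach the full schema.
{M, Q}⁺: M→A adds A; MQ→ACN adds C, N → {A, C, M, N, Q}. Minimal: {Q}⁺ = {Q}; {M}⁺ = {A, M} — none reach the full schema.
{A, N, Q}⁺: ANQ→CM adds C, M → {A, C, M, N, Q}. Minimal: {N, Q}⁺ = {N, Q}; {A, Q}⁺ = {A, Q}; {A, N}⁺ = {A, N} — none reach the full schema.
Any other superkey contains one of these as a subset, so there are no further candidate keys.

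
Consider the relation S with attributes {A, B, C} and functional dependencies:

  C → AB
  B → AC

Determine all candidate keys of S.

{B}; {C}

{B}⁺: B→AC adds A, C → {A, B, C}.
{C}⁺: C→AB adds A, B → {A, B, C}.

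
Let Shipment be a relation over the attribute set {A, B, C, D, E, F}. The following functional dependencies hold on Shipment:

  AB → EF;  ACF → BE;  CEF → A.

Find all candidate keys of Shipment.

ABCD; ACDF; CDEF

Attributes C, D never appear on any right-hand side, so every candidate key must contain {C, D}.
{C, D}⁺ = {C, D}, which is not all of the schema, so we must add further attributes.
{A, B, C, D}⁺: AB→EF adds E, F → {A, B, C, D, E, F}. Minimal: {B, C, D}⁺ = {B, C, D}; {A, C, D}⁺ = {A, C, D}; {A, B, D}⁺ = {A, B, D, E, F}; … — none reach the full schema.
{A, C, D, F}⁺: ACF→BE adds B, E → {A, B, C, D, E, F}. Minimal: {C, D, F}⁺ = {C, D, F}; {A, D, F}⁺ = {A, D, F}; {A, C, F}⁺ = {A, B, C, E, F}; … — none reach the full schema.
{C, D, E, F}⁺: CEF→A adds A; ACF→BE adds B → {A, B, C, D, E, F}. Minimal: {D, E, F}⁺ = {D, E, F}; {C, E, F}⁺ = {A, B, C, E, F}; {C, D, F}⁺ = {C, D, F}; … — none reach the full schema.
Any other superkey contains one of these as a subset, so there are no further candidate keys.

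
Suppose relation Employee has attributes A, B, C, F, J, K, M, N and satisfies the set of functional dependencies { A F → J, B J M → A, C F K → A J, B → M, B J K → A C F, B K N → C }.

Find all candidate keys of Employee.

{B, F, K, N}, {B, J, K, N}

Attributes B, K, N never appear on any right-hand side, so every candidate key must contain {B, K, N}.
{B, K, N}⁺ = {B, C, K, M, N}, which is not all of the schema, so we must add further attributes.
{B, F, K, N}⁺: B→M adds M; BKN→C adds C; CFK→AJ adds A, J → {A, B, C, F, J, K, M, N}.
{B, J, K, N}⁺: B→M adds M; BJK→ACF adds A, C, F → {A, B, C, F, J, K, M, N}.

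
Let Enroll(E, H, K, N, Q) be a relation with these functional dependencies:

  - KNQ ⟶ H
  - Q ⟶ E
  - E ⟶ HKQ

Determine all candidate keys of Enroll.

Attribute N never appears on the right-hand side of any dependency, so N must belong to every candidate key.
{N}⁺ = {N}, which is not all of the schema, so we must add further attributes.
{E, N}⁺: E→HKQ adds H, K, Q → {E, H, K, N, Q}. Minimal: {N}⁺ = {N}; {E}⁺ = {E, H, K, Q} — none reach the full schema.
{N, Q}⁺: Q→E adds E; E→HKQ adds H, K → {E, H, K, N, Q}. Minimal: {Q}⁺ = {E, H, K, Q}; {N}⁺ = {N} — none reach the full schema.
Any other superkey contains one of these as a subset, so there are no further candidate keys.

{E, N}, {N, Q}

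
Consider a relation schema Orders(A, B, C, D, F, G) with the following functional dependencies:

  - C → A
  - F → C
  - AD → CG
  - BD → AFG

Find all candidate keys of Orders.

{B, D}

Attributes B, D never appear on any right-hand side, so every candidate key must contain {B, D}.
{B, D}⁺ = {A, B, C, D, F, G}, which is all of the schema, so {B, D} is the only candidate key.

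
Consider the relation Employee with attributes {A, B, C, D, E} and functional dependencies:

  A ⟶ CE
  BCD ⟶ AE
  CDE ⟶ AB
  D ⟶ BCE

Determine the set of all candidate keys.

Attribute D never appears on the right-hand side of any dependency, so D must belong to every candidate key.
{D}⁺ = {A, B, C, D, E}, which is all of the schema, so {D} is the only candidate key.

D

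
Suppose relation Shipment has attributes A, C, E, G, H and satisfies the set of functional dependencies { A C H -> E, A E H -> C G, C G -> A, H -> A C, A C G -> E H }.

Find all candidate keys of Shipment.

{H}; {C, G}

{H}⁺: H→AC adds A, C; ACH→E adds E; AEH→CG adds G → {A, C, E, G, H}.
{C, G}⁺: CG→A adds A; ACG→EH adds E, H → {A, C, E, G, H}. Minimal: {G}⁺ = {G}; {C}⁺ = {C} — none reach the full schema.
Any other superkey contains one of these as a subset, so there are no further candidate keys.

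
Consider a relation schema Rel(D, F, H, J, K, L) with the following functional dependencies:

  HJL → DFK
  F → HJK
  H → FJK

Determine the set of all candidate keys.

FL, HL

Attribute L never appears on the right-hand side of any dependency, so L must belong to every candidate key.
{L}⁺ = {L}, which is not all of the schema, so we must add further attributes.
{F, L}⁺: F→HJK adds H, J, K; HJL→DFK adds D → {D, F, H, J, K, L}.
{H, L}⁺: H→FJK adds F, J, K; HJL→DFK adds D → {D, F, H, J, K, L}.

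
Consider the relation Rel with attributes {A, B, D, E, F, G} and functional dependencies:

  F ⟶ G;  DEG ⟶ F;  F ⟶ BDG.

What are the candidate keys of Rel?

Attributes A, E never appear on any right-hand side, so every candidate key must contain {A, E}.
{A, E}⁺ = {A, E}, which is not all of the schema, so we must add further attributes.
{A, E, F}⁺: F→G adds G; F→BDG adds B, D → {A, B, D, E, F, G}.
{A, D, E, G}⁺: DEG→F adds F; F→BDG adds B → {A, B, D, E, F, G}.
Any other superkey contains one of these as a subset, so there are no further candidate keys.

{A, E, F}, {A, D, E, G}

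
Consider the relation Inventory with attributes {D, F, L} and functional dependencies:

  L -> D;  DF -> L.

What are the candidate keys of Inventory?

{D, F}⁺: DF→L adds L → {D, F, L}. Minimal: {F}⁺ = {F}; {D}⁺ = {D} — none reach the full schema.
{F, L}⁺: L→D adds D → {D, F, L}. Minimal: {L}⁺ = {D, L}; {F}⁺ = {F} — none reach the full schema.
Any other superkey contains one of these as a subset, so there are no further candidate keys.

{D, F}, {F, L}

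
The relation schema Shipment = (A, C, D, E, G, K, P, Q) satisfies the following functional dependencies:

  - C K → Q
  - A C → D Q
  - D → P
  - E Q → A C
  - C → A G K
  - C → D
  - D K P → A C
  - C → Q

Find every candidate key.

Attribute E never appears on the right-hand side of any dependency, so E must belong to every candidate key.
{E}⁺ = {E}, which is not all of the schema, so we must add further attributes.
{C, E}⁺: C→AGK adds A, G, K; C→D adds D; C→Q adds Q; D→P adds P → {A, C, D, E, G, K, P, Q}.
{E, Q}⁺: EQ→AC adds A, C; C→AGK adds G, K; C→D adds D; D→P adds P → {A, C, D, E, G, K, P, Q}.
{D, E, K}⁺: D→P adds P; DKP→AC adds A, C; C→Q adds Q; C→AGK adds G → {A, C, D, E, G, K, P, Q}.

(C, E); (E, Q); (D, E, K)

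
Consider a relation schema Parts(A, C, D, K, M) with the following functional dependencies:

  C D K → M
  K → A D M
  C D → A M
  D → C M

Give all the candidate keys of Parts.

{K}

Attribute K never appears on the right-hand side of any dependency, so K must belong to every candidate key.
{K}⁺ = {A, C, D, K, M}, which is all of the schema, so {K} is the only candidate key.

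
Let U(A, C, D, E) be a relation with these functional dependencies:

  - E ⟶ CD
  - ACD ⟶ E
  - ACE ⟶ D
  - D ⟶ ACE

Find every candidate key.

{D}⁺: D→ACE adds A, C, E → {A, C, D, E}.
{E}⁺: E→CD adds C, D; D→ACE adds A → {A, C, D, E}.
Any other superkey contains one of these as a subset, so there are no further candidate keys.

{D}, {E}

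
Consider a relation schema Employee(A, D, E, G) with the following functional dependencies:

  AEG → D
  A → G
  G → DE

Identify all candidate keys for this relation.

{A}

Attribute A never appears on the right-hand side of any dependency, so A must belong to every candidate key.
{A}⁺ = {A, D, E, G}, which is all of the schema, so {A} is the only candidate key.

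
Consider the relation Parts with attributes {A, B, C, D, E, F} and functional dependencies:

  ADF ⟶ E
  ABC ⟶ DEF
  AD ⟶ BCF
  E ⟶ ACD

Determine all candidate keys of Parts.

(E), (A, D), (A, B, C)

{E}⁺: E→ACD adds A, C, D; AD→BCF adds B, F → {A, B, C, D, E, F}.
{A, D}⁺: AD→BCF adds B, C, F; ADF→E adds E → {A, B, C, D, E, F}.
{A, B, C}⁺: ABC→DEF adds D, E, F → {A, B, C, D, E, F}.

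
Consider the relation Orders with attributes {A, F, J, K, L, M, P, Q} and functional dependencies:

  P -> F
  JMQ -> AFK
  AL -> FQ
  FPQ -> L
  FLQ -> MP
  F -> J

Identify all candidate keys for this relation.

{A, L}⁺: AL→FQ adds F, Q; FLQ→MP adds M, P; F→J adds J; JMQ→AFK adds K → {A, F, J, K, L, M, P, Q}. Minimal: {L}⁺ = {L}; {A}⁺ = {A} — none reach the full schema.
{P, Q}⁺: P→F adds F; FPQ→L adds L; FLQ→MP adds M; F→J adds J; JMQ→AFK adds A, K → {A, F, J, K, L, M, P, Q}. Minimal: {Q}⁺ = {Q}; {P}⁺ = {F, J, P} — none reach the full schema.
{F, L, Q}⁺: FLQ→MP adds M, P; F→J adds J; JMQ→AFK adds A, K → {A, F, J, K, L, M, P, Q}. Minimal: {L, Q}⁺ = {L, Q}; {F, Q}⁺ = {F, J, Q}; {F, L}⁺ = {F, J, L} — none reach the full schema.
{J, L, M, Q}⁺: JMQ→AFK adds A, F, K; FLQ→MP adds P → {A, F, J, K, L, M, P, Q}. Minimal: {L, M, Q}⁺ = {L, M, Q}; {J, M, Q}⁺ = {A, F, J, K, M, Q}; {J, L, Q}⁺ = {J, L, Q}; … — none reach the full schema.

AL, PQ, FLQ, JLMQ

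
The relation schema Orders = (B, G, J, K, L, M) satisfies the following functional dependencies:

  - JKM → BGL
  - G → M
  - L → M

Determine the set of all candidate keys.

GJK, JKL, JKM

Attributes J, K never appear on any right-hand side, so every candidate key must contain {J, K}.
{J, K}⁺ = {J, K}, which is not all of the schema, so we must add further attributes.
{G, J, K}⁺: G→M adds M; JKM→BGL adds B, L → {B, G, J, K, L, M}. Minimal: {J, K}⁺ = {J, K}; {G, K}⁺ = {G, K, M}; {G, J}⁺ = {G, J, M} — none reach the full schema.
{J, K, L}⁺: L→M adds M; JKM→BGL adds B, G → {B, G, J, K, L, M}. Minimal: {K, L}⁺ = {K, L, M}; {J, L}⁺ = {J, L, M}; {J, K}⁺ = {J, K} — none reach the full schema.
{J, K, M}⁺: JKM→BGL adds B, G, L → {B, G, J, K, L, M}. Minimal: {K, M}⁺ = {K, M}; {J, M}⁺ = {J, M}; {J, K}⁺ = {J, K} — none reach the full schema.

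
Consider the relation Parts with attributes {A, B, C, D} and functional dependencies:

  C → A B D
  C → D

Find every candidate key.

{C}

Attribute C never appears on the right-hand side of any dependency, so C must belong to every candidate key.
{C}⁺ = {A, B, C, D}, which is all of the schema, so {C} is the only candidate key.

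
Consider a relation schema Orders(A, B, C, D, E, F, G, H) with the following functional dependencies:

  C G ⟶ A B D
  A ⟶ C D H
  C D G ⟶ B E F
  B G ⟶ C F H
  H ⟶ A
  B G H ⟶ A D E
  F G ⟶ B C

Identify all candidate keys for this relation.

{A, G}⁺: A→CDH adds C, D, H; CDG→BEF adds B, E, F → {A, B, C, D, E, F, G, H}. Minimal: {G}⁺ = {G}; {A}⁺ = {A, C, D, H} — none reach the full schema.
{B, G}⁺: BG→CFH adds C, F, H; H→A adds A; BGH→ADE adds D, E → {A, B, C, D, E, F, G, H}. Minimal: {G}⁺ = {G}; {B}⁺ = {B} — none reach the full schema.
{C, G}⁺: CG→ABD adds A, B, D; A→CDH adds H; CDG→BEF adds E, F → {A, B, C, D, E, F, G, H}. Minimal: {G}⁺ = {G}; {C}⁺ = {C} — none reach the full schema.
{F, G}⁺: FG→BC adds B, C; CG→ABD adds A, D; A→CDH adds H; CDG→BEF adds E → {A, B, C, D, E, F, G, H}. Minimal: {G}⁺ = {G}; {F}⁺ = {F} — none reach the full schema.
{G, H}⁺: H→A adds A; A→CDH adds C, D; CDG→BEF adds B, E, F → {A, B, C, D, E, F, G, H}. Minimal: {H}⁺ = {A, C, D, H}; {G}⁺ = {G} — none reach the full schema.
Any other superkey contains one of these as a subset, so there are no further candidate keys.

{A, G}, {B, G}, {C, G}, {F, G}, {G, H}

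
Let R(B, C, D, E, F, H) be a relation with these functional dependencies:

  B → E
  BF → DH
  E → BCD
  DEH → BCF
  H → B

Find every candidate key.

(H), (B, F), (E, F)

{H}⁺: H→B adds B; B→E adds E; E→BCD adds C, D; DEH→BCF adds F → {B, C, D, E, F, H}.
{B, F}⁺: B→E adds E; BF→DH adds D, H; E→BCD adds C → {B, C, D, E, F, H}.
{E, F}⁺: E→BCD adds B, C, D; BF→DH adds H → {B, C, D, E, F, H}.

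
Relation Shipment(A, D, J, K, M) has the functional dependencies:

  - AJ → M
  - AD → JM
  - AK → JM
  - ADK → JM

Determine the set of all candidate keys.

Attributes A, D, K never appear on any right-hand side, so every candidate key must contain {A, D, K}.
{A, D, K}⁺ = {A, D, J, K, M}, which is all of the schema, so {A, D, K} is the only candidate key.

{A, D, K}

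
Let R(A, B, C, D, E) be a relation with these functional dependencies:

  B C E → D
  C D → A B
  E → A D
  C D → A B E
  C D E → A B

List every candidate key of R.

Attribute C never appears on the right-hand side of any dependency, so C must belong to every candidate key.
{C}⁺ = {C}, which is not all of the schema, so we must add further attributes.
{C, D}⁺: CD→AB adds A, B; CD→ABE adds E → {A, B, C, D, E}. Minimal: {D}⁺ = {D}; {C}⁺ = {C} — none reach the full schema.
{C, E}⁺: E→AD adds A, D; CD→ABE adds B → {A, B, C, D, E}. Minimal: {E}⁺ = {A, D, E}; {C}⁺ = {C} — none reach the full schema.
Any other superkey contains one of these as a subset, so there are no further candidate keys.

{C, D}; {C, E}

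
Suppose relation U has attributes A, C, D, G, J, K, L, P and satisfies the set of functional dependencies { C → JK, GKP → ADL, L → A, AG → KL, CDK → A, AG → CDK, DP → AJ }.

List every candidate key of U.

Attributes G, P never appear on any right-hand side, so every candidate key must contain {G, P}.
{G, P}⁺ = {G, P}, which is not all of the schema, so we must add further attributes.
{A, G, P}⁺: AG→KL adds K, L; AG→CDK adds C, D; DP→AJ adds J → {A, C, D, G, J, K, L, P}. Minimal: {G, P}⁺ = {G, P}; {A, P}⁺ = {A, P}; {A, G}⁺ = {A, C, D, G, J, K, L} — none reach the full schema.
{C, G, P}⁺: C→JK adds J, K; GKP→ADL adds A, D, L → {A, C, D, G, J, K, L, P}. Minimal: {G, P}⁺ = {G, P}; {C, P}⁺ = {C, J, K, P}; {C, G}⁺ = {C, G, J, K} — none reach the full schema.
{D, G, P}⁺: DP→AJ adds A, J; AG→KL adds K, L; AG→CDK adds C → {A, C, D, G, J, K, L, P}. Minimal: {G, P}⁺ = {G, P}; {D, P}⁺ = {A, D, J, P}; {D, G}⁺ = {D, G} — none reach the full schema.
{G, K, P}⁺: GKP→ADL adds A, D, L; AG→CDK adds C; DP→AJ adds J → {A, C, D, G, J, K, L, P}. Minimal: {K, P}⁺ = {K, P}; {G, P}⁺ = {G, P}; {G, K}⁺ = {G, K} — none reach the full schema.
{G, L, P}⁺: L→A adds A; AG→KL adds K; AG→CDK adds C, D; DP→AJ adds J → {A, C, D, G, J, K, L, P}. Minimal: {L, P}⁺ = {A, L, P}; {G, P}⁺ = {G, P}; {G, L}⁺ = {A, C, D, G, J, K, L} — none reach the full schema.
Any other superkey contains one of these as a subset, so there are no further candidate keys.

{A, G, P}, {C, G, P}, {D, G, P}, {G, K, P}, {G, L, P}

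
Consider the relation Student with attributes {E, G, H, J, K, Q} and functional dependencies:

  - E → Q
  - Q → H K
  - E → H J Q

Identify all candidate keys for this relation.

Attributes E, G never appear on any right-hand side, so every candidate key must contain {E, G}.
{E, G}⁺ = {E, G, H, J, K, Q}, which is all of the schema, so {E, G} is the only candidate key.

{E, G}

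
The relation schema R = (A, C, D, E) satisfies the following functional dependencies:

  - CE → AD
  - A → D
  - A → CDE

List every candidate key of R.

{A}⁺: A→D adds D; A→CDE adds C, E → {A, C, D, E}.
{C, E}⁺: CE→AD adds A, D → {A, C, D, E}. Minimal: {E}⁺ = {E}; {C}⁺ = {C} — none reach the full schema.
Any other superkey contains one of these as a subset, so there are no further candidate keys.

{A}, {C, E}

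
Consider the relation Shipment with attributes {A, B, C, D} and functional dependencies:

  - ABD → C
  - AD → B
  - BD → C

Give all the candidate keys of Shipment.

{A, D}⁺: AD→B adds B; BD→C adds C → {A, B, C, D}. Minimal: {D}⁺ = {D}; {A}⁺ = {A} — none reach the full schema.

{A, D}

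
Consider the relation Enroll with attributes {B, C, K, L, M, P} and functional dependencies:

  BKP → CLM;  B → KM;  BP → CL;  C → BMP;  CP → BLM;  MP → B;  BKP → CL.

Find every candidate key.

{C}; {B, P}; {M, P}

{C}⁺: C→BMP adds B, M, P; CP→BLM adds L; B→KM adds K → {B, C, K, L, M, P}.
{B, P}⁺: B→KM adds K, M; BP→CL adds C, L → {B, C, K, L, M, P}. Minimal: {P}⁺ = {P}; {B}⁺ = {B, K, M} — none reach the full schema.
{M, P}⁺: MP→B adds B; B→KM adds K; BP→CL adds C, L → {B, C, K, L, M, P}. Minimal: {P}⁺ = {P}; {M}⁺ = {M} — none reach the full schema.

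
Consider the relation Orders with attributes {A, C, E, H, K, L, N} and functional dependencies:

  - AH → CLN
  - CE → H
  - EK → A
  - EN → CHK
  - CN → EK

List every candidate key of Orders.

{A, H}⁺: AH→CLN adds C, L, N; CN→EK adds E, K → {A, C, E, H, K, L, N}. Minimal: {H}⁺ = {H}; {A}⁺ = {A} — none reach the full schema.
{C, N}⁺: CN→EK adds E, K; CE→H adds H; EK→A adds A; AH→CLN adds L → {A, C, E, H, K, L, N}. Minimal: {N}⁺ = {N}; {C}⁺ = {C} — none reach the full schema.
{E, N}⁺: EN→CHK adds C, H, K; EK→A adds A; AH→CLN adds L → {A, C, E, H, K, L, N}. Minimal: {N}⁺ = {N}; {E}⁺ = {E} — none reach the full schema.
{A, C, E}⁺: CE→H adds H; AH→CLN adds L, N; EN→CHK adds K → {A, C, E, H, K, L, N}. Minimal: {C, E}⁺ = {C, E, H}; {A, E}⁺ = {A, E}; {A, C}⁺ = {A, C} — none reach the full schema.
{C, E, K}⁺: CE→H adds H; EK→A adds A; AH→CLN adds L, N → {A, C, E, H, K, L, N}. Minimal: {E, K}⁺ = {A, E, K}; {C, K}⁺ = {C, K}; {C, E}⁺ = {C, E, H} — none reach the full schema.
{E, H, K}⁺: EK→A adds A; AH→CLN adds C, L, N → {A, C, E, H, K, L, N}. Minimal: {H, K}⁺ = {H, K}; {E, K}⁺ = {A, E, K}; {E, H}⁺ = {E, H} — none reach the full schema.
Any other superkey contains one of these as a subset, so there are no further candidate keys.

AH; CN; EN; ACE; CEK; EHK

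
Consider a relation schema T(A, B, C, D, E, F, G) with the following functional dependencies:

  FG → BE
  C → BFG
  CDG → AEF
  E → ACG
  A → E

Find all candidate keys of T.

{A, D}, {C, D}, {D, E}, {D, F, G}

Attribute D never appears on the right-hand side of any dependency, so D must belong to every candidate key.
{D}⁺ = {D}, which is not all of the schema, so we must add further attributes.
{A, D}⁺: A→E adds E; E→ACG adds C, G; C→BFG adds B, F → {A, B, C, D, E, F, G}. Minimal: {D}⁺ = {D}; {A}⁺ = {A, B, C, E, F, G} — none reach the full schema.
{C, D}⁺: C→BFG adds B, F, G; CDG→AEF adds A, E → {A, B, C, D, E, F, G}. Minimal: {D}⁺ = {D}; {C}⁺ = {A, B, C, E, F, G} — none reach the full schema.
{D, E}⁺: E→ACG adds A, C, G; C→BFG adds B, F → {A, B, C, D, E, F, G}. Minimal: {E}⁺ = {A, B, C, E, F, G}; {D}⁺ = {D} — none reach the full schema.
{D, F, G}⁺: FG→BE adds B, E; E→ACG adds A, C → {A, B, C, D, E, F, G}. Minimal: {F, G}⁺ = {A, B, C, E, F, G}; {D, G}⁺ = {D, G}; {D, F}⁺ = {D, F} — none reach the full schema.
Any other superkey contains one of these as a subset, so there are no further candidate keys.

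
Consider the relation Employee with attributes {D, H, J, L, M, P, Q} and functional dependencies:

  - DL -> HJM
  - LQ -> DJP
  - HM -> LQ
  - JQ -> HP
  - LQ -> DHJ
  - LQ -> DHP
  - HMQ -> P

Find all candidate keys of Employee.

{D, L}⁺: DL→HJM adds H, J, M; HM→LQ adds Q; JQ→HP adds P → {D, H, J, L, M, P, Q}. Minimal: {L}⁺ = {L}; {D}⁺ = {D} — none reach the full schema.
{H, M}⁺: HM→LQ adds L, Q; LQ→DHJ adds D, J; LQ→DHP adds P → {D, H, J, L, M, P, Q}. Minimal: {M}⁺ = {M}; {H}⁺ = {H} — none reach the full schema.
{L, Q}⁺: LQ→DJP adds D, J, P; JQ→HP adds H; DL→HJM adds M → {D, H, J, L, M, P, Q}. Minimal: {Q}⁺ = {Q}; {L}⁺ = {L} — none reach the full schema.
{J, M, Q}⁺: JQ→HP adds H, P; HM→LQ adds L; LQ→DHJ adds D → {D, H, J, L, M, P, Q}. Minimal: {M, Q}⁺ = {M, Q}; {J, Q}⁺ = {H, J, P, Q}; {J, M}⁺ = {J, M} — none reach the full schema.
Any other superkey contains one of these as a subset, so there are no further candidate keys.

DL; HM; LQ; JMQ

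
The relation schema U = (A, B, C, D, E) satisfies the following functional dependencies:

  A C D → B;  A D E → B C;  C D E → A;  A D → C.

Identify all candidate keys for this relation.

(A, D, E), (C, D, E)

Attributes D, E never appear on any right-hand side, so every candidate key must contain {D, E}.
{D, E}⁺ = {D, E}, which is not all of the schema, so we must add further attributes.
{A, D, E}⁺: ADE→BC adds B, C → {A, B, C, D, E}.
{C, D, E}⁺: CDE→A adds A; ACD→B adds B → {A, B, C, D, E}.
Any other superkey contains one of these as a subset, so there are no further candidate keys.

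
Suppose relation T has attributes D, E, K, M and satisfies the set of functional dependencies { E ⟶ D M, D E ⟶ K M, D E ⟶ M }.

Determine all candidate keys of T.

(E)

Attribute E never appears on the right-hand side of any dependency, so E must belong to every candidate key.
{E}⁺ = {D, E, K, M}, which is all of the schema, so {E} is the only candidate key.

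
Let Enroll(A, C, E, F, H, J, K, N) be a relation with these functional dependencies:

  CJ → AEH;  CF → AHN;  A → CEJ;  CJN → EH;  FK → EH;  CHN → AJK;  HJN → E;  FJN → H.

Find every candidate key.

(A, F); (C, F)

Attribute F never appears on the right-hand side of any dependency, so F must belong to every candidate key.
{F}⁺ = {F}, which is not all of the schema, so we must add further attributes.
{A, F}⁺: A→CEJ adds C, E, J; CJ→AEH adds H; CF→AHN adds N; CHN→AJK adds K → {A, C, E, F, H, J, K, N}. Minimal: {F}⁺ = {F}; {A}⁺ = {A, C, E, H, J} — none reach the full schema.
{C, F}⁺: CF→AHN adds A, H, N; A→CEJ adds E, J; CHN→AJK adds K → {A, C, E, F, H, J, K, N}. Minimal: {F}⁺ = {F}; {C}⁺ = {C} — none reach the full schema.
Any other superkey contains one of these as a subset, so there are no further candidate keys.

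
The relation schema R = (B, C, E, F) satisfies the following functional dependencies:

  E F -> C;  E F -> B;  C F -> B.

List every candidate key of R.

Attributes E, F never appear on any right-hand side, so every candidate key must contain {E, F}.
{E, F}⁺ = {B, C, E, F}, which is all of the schema, so {E, F} is the only candidate key.

{E, F}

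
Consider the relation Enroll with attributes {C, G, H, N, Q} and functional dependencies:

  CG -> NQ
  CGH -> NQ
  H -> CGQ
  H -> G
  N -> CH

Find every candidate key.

H, N, CG

{H}⁺: H→CGQ adds C, G, Q; CG→NQ adds N → {C, G, H, N, Q}.
{N}⁺: N→CH adds C, H; H→CGQ adds G, Q → {C, G, H, N, Q}.
{C, G}⁺: CG→NQ adds N, Q; N→CH adds H → {C, G, H, N, Q}. Minimal: {G}⁺ = {G}; {C}⁺ = {C} — none reach the full schema.
Any other superkey contains one of these as a subset, so there are no further candidate keys.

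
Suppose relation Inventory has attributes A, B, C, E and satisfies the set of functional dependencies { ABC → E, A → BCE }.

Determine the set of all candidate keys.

Attribute A never appears on the right-hand side of any dependency, so A must belong to every candidate key.
{A}⁺ = {A, B, C, E}, which is all of the schema, so {A} is the only candidate key.

{A}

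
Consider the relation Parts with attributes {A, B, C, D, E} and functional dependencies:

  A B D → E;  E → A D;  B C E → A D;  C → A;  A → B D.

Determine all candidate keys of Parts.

Attribute C never appears on the right-hand side of any dependency, so C must belong to every candidate key.
{C}⁺ = {A, B, C, D, E}, which is all of the schema, so {C} is the only candidate key.

{C}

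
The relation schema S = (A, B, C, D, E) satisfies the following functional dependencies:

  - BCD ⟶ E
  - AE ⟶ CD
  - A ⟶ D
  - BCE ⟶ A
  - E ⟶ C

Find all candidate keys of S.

Attribute B never appears on the right-hand side of any dependency, so B must belong to every candidate key.
{B}⁺ = {B}, which is not all of the schema, so we must add further attributes.
{B, E}⁺: E→C adds C; BCE→A adds A; AE→CD adds D → {A, B, C, D, E}.
{A, B, C}⁺: A→D adds D; BCD→E adds E → {A, B, C, D, E}.
{B, C, D}⁺: BCD→E adds E; BCE→A adds A → {A, B, C, D, E}.

BE, ABC, BCD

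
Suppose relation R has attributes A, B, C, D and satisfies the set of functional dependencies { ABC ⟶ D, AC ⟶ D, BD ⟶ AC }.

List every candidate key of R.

Attribute B never appears on the right-hand side of any dependency, so B must belong to every candidate key.
{B}⁺ = {B}, which is not all of the schema, so we must add further attributes.
{B, D}⁺: BD→AC adds A, C → {A, B, C, D}.
{A, B, C}⁺: ABC→D adds D → {A, B, C, D}.
Any other superkey contains one of these as a subset, so there are no further candidate keys.

{B, D}, {A, B, C}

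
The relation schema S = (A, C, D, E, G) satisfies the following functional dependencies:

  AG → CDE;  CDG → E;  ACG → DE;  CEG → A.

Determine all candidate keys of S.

Attribute G never appears on the right-hand side of any dependency, so G must belong to every candidate key.
{G}⁺ = {G}, which is not all of the schema, so we must add further attributes.
{A, G}⁺: AG→CDE adds C, D, E → {A, C, D, E, G}.
{C, D, G}⁺: CDG→E adds E; CEG→A adds A → {A, C, D, E, G}.
{C, E, G}⁺: CEG→A adds A; AG→CDE adds D → {A, C, D, E, G}.

AG, CDG, CEG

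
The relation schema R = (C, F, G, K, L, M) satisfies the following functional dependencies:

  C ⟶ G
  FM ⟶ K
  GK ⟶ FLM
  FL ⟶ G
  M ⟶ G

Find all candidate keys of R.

Attribute C never appears on the right-hand side of any dependency, so C must belong to every candidate key.
{C}⁺ = {C, G}, which is not all of the schema, so we must add further attributes.
{C, K}⁺: C→G adds G; GK→FLM adds F, L, M → {C, F, G, K, L, M}. Minimal: {K}⁺ = {K}; {C}⁺ = {C, G} — none reach the full schema.
{C, F, M}⁺: C→G adds G; FM→K adds K; GK→FLM adds L → {C, F, G, K, L, M}. Minimal: {F, M}⁺ = {F, G, K, L, M}; {C, M}⁺ = {C, G, M}; {C, F}⁺ = {C, F, G} — none reach the full schema.
Any other superkey contains one of these as a subset, so there are no further candidate keys.

(C, K), (C, F, M)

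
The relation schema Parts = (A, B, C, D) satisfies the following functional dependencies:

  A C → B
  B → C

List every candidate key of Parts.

Attributes A, D never appear on any right-hand side, so every candidate key must contain {A, D}.
{A, D}⁺ = {A, D}, which is not all of the schema, so we must add further attributes.
{A, B, D}⁺: B→C adds C → {A, B, C, D}. Minimal: {B, D}⁺ = {B, C, D}; {A, D}⁺ = {A, D}; {A, B}⁺ = {A, B, C} — none reach the full schema.
{A, C, D}⁺: AC→B adds B → {A, B, C, D}. Minimal: {C, D}⁺ = {C, D}; {A, D}⁺ = {A, D}; {A, C}⁺ = {A, B, C} — none reach the full schema.

ABD, ACD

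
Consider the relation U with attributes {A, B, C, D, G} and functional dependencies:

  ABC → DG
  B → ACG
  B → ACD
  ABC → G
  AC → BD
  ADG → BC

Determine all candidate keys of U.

B, AC, ADG

{B}⁺: B→ACG adds A, C, G; B→ACD adds D → {A, B, C, D, G}.
{A, C}⁺: AC→BD adds B, D; ABC→DG adds G → {A, B, C, D, G}. Minimal: {C}⁺ = {C}; {A}⁺ = {A} — none reach the full schema.
{A, D, G}⁺: ADG→BC adds B, C → {A, B, C, D, G}. Minimal: {D, G}⁺ = {D, G}; {A, G}⁺ = {A, G}; {A, D}⁺ = {A, D} — none reach the full schema.
Any other superkey contains one of these as a subset, so there are no further candidate keys.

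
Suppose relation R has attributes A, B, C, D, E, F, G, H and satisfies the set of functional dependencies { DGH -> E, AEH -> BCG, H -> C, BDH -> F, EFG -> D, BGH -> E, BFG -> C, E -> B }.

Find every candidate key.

Attributes A, H never appear on any right-hand side, so every candidate key must contain {A, H}.
{A, H}⁺ = {A, C, H}, which is not all of the schema, so we must add further attributes.
{A, D, E, H}⁺: AEH→BCG adds B, C, G; BDH→F adds F → {A, B, C, D, E, F, G, H}.
{A, D, G, H}⁺: DGH→E adds E; AEH→BCG adds B, C; BDH→F adds F → {A, B, C, D, E, F, G, H}.
{A, E, F, H}⁺: AEH→BCG adds B, C, G; EFG→D adds D → {A, B, C, D, E, F, G, H}.
{A, B, F, G, H}⁺: H→C adds C; BGH→E adds E; EFG→D adds D → {A, B, C, D, E, F, G, H}.

{A, D, E, H}, {A, D, G, H}, {A, E, F, H}, {A, B, F, G, H}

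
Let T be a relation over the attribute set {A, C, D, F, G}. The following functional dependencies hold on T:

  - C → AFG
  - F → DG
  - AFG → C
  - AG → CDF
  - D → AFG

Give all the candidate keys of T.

{C}⁺: C→AFG adds A, F, G; F→DG adds D → {A, C, D, F, G}.
{D}⁺: D→AFG adds A, F, G; AFG→C adds C → {A, C, D, F, G}.
{F}⁺: F→DG adds D, G; D→AFG adds A; AFG→C adds C → {A, C, D, F, G}.
{A, G}⁺: AG→CDF adds C, D, F → {A, C, D, F, G}.
Any other superkey contains one of these as a subset, so there are no further candidate keys.

C, D, F, AG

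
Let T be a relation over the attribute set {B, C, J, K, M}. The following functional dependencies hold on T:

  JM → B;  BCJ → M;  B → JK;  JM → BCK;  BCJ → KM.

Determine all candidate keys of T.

{B, C}⁺: B→JK adds J, K; BCJ→KM adds M → {B, C, J, K, M}. Minimal: {C}⁺ = {C}; {B}⁺ = {B, J, K} — none reach the full schema.
{B, M}⁺: B→JK adds J, K; JM→BCK adds C → {B, C, J, K, M}. Minimal: {M}⁺ = {M}; {B}⁺ = {B, J, K} — none reach the full schema.
{J, M}⁺: JM→B adds B; B→JK adds K; JM→BCK adds C → {B, C, J, K, M}. Minimal: {M}⁺ = {M}; {J}⁺ = {J} — none reach the full schema.

{B, C}; {B, M}; {J, M}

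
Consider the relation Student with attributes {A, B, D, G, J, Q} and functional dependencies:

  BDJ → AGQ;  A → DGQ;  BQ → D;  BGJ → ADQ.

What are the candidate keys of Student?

{A, B, J}; {B, D, J}; {B, G, J}; {B, J, Q}

Attributes B, J never appear on any right-hand side, so every candidate key must contain {B, J}.
{B, J}⁺ = {B, J}, which is not all of the schema, so we must add further attributes.
{A, B, J}⁺: A→DGQ adds D, G, Q → {A, B, D, G, J, Q}. Minimal: {B, J}⁺ = {B, J}; {A, J}⁺ = {A, D, G, J, Q}; {A, B}⁺ = {A, B, D, G, Q} — none reach the full schema.
{B, D, J}⁺: BDJ→AGQ adds A, G, Q → {A, B, D, G, J, Q}. Minimal: {D, J}⁺ = {D, J}; {B, J}⁺ = {B, J}; {B, D}⁺ = {B, D} — none reach the full schema.
{B, G, J}⁺: BGJ→ADQ adds A, D, Q → {A, B, D, G, J, Q}. Minimal: {G, J}⁺ = {G, J}; {B, J}⁺ = {B, J}; {B, G}⁺ = {B, G} — none reach the full schema.
{B, J, Q}⁺: BQ→D adds D; BDJ→AGQ adds A, G → {A, B, D, G, J, Q}. Minimal: {J, Q}⁺ = {J, Q}; {B, Q}⁺ = {B, D, Q}; {B, J}⁺ = {B, J} — none reach the full schema.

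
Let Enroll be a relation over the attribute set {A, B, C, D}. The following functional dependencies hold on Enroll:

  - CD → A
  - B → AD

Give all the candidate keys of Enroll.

{B, C}⁺: B→AD adds A, D → {A, B, C, D}. Minimal: {C}⁺ = {C}; {B}⁺ = {A, B, D} — none reach the full schema.

{B, C}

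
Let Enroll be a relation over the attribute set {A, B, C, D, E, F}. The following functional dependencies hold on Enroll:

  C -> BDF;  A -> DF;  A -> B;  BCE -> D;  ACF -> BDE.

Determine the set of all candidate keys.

AC

{A, C}⁺: C→BDF adds B, D, F; ACF→BDE adds E → {A, B, C, D, E, F}. Minimal: {C}⁺ = {B, C, D, F}; {A}⁺ = {A, B, D, F} — none reach the full schema.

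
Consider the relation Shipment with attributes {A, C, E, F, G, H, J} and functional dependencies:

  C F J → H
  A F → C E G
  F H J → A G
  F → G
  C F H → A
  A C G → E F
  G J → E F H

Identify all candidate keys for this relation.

Attribute J never appears on the right-hand side of any dependency, so J must belong to every candidate key.
{J}⁺ = {J}, which is not all of the schema, so we must add further attributes.
{F, J}⁺: F→G adds G; GJ→EFH adds E, H; FHJ→AG adds A; AF→CEG adds C → {A, C, E, F, G, H, J}. Minimal: {J}⁺ = {J}; {F}⁺ = {F, G} — none reach the full schema.
{G, J}⁺: GJ→EFH adds E, F, H; FHJ→AG adds A; AF→CEG adds C → {A, C, E, F, G, H, J}. Minimal: {J}⁺ = {J}; {G}⁺ = {G} — none reach the full schema.

(F, J); (G, J)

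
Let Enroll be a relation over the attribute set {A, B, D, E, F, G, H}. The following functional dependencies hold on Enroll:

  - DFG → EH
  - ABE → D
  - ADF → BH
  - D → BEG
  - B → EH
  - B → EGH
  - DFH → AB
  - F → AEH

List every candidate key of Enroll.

Attribute F never appears on the right-hand side of any dependency, so F must belong to every candidate key.
{F}⁺ = {A, E, F, H}, which is not all of the schema, so we must add further attributes.
{B, F}⁺: B→EH adds E, H; B→EGH adds G; F→AEH adds A; ABE→D adds D → {A, B, D, E, F, G, H}. Minimal: {F}⁺ = {A, E, F, H}; {B}⁺ = {B, E, G, H} — none reach the full schema.
{D, F}⁺: D→BEG adds B, E, G; B→EH adds H; DFH→AB adds A → {A, B, D, E, F, G, H}. Minimal: {F}⁺ = {A, E, F, H}; {D}⁺ = {B, D, E, G, H} — none reach the full schema.
Any other superkey contains one of these as a subset, so there are no further candidate keys.

(B, F), (D, F)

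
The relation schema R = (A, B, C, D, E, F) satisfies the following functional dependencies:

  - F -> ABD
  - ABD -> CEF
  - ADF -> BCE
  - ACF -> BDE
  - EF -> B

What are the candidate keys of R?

{F}, {A, B, D}

{F}⁺: F→ABD adds A, B, D; ABD→CEF adds C, E → {A, B, C, D, E, F}.
{A, B, D}⁺: ABD→CEF adds C, E, F → {A, B, C, D, E, F}.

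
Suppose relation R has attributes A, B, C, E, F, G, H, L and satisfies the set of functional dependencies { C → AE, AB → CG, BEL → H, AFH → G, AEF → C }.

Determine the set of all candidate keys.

(A, B, F, L), (B, C, F, L)

{A, B, F, L}⁺: AB→CG adds C, G; C→AE adds E; BEL→H adds H → {A, B, C, E, F, G, H, L}.
{B, C, F, L}⁺: C→AE adds A, E; AB→CG adds G; BEL→H adds H → {A, B, C, E, F, G, H, L}.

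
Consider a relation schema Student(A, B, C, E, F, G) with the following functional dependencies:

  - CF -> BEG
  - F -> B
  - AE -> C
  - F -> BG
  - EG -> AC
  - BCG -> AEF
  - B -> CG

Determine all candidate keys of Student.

{B}, {F}

{B}⁺: B→CG adds C, G; BCG→AEF adds A, E, F → {A, B, C, E, F, G}.
{F}⁺: F→B adds B; F→BG adds G; B→CG adds C; CF→BEG adds E; EG→AC adds A → {A, B, C, E, F, G}.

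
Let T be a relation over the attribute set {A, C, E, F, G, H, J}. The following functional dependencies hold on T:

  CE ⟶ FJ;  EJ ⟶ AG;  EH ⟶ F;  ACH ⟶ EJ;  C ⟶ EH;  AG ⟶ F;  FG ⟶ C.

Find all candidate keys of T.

{C}, {A, G}, {E, J}, {F, G}, {E, G, H}

{C}⁺: C→EH adds E, H; CE→FJ adds F, J; EJ→AG adds A, G → {A, C, E, F, G, H, J}.
{A, G}⁺: AG→F adds F; FG→C adds C; C→EH adds E, H; CE→FJ adds J → {A, C, E, F, G, H, J}. Minimal: {G}⁺ = {G}; {A}⁺ = {A} — none reach the full schema.
{E, J}⁺: EJ→AG adds A, G; AG→F adds F; FG→C adds C; C→EH adds H → {A, C, E, F, G, H, J}. Minimal: {J}⁺ = {J}; {E}⁺ = {E} — none reach the full schema.
{F, G}⁺: FG→C adds C; C→EH adds E, H; CE→FJ adds J; EJ→AG adds A → {A, C, E, F, G, H, J}. Minimal: {G}⁺ = {G}; {F}⁺ = {F} — none reach the full schema.
{E, G, H}⁺: EH→F adds F; FG→C adds C; CE→FJ adds J; EJ→AG adds A → {A, C, E, F, G, H, J}. Minimal: {G, H}⁺ = {G, H}; {E, H}⁺ = {E, F, H}; {E, G}⁺ = {E, G} — none reach the full schema.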